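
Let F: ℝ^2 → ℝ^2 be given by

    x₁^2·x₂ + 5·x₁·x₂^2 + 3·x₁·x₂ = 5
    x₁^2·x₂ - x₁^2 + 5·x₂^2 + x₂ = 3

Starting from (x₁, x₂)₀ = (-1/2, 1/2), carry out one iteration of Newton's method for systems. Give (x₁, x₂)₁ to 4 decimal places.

(2.2745, 0.4980)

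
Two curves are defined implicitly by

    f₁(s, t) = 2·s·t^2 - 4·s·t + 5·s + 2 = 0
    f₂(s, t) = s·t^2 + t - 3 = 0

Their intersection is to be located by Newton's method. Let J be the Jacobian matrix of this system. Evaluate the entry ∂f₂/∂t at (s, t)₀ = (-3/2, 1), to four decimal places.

∂f₂/∂t = 2·s·t + 1.
At (-3/2, 1) this is -2.0000.

-2.0000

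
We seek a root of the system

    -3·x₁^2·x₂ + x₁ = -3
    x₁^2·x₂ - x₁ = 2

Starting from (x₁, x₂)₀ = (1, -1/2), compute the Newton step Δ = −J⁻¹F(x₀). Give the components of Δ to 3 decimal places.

(-2.500, -1.500)

At (1, -1/2): F = (5.500, -3.500).
Jacobian J = [[-6·x₁·x₂ + 1, -3·x₁^2], [2·x₁·x₂ - 1, x₁^2]].
At the point, J = [[4.000, -3.000], [-2.000, 1.000]] (det J = -2.000).
Solving J·Δ = −F gives Δ = (-2.500, -1.500).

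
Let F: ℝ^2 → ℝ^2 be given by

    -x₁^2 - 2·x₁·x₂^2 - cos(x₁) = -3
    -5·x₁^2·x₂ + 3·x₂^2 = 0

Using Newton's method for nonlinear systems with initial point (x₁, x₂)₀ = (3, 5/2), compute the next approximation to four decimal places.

(2.0954, 1.6366)

At (3, 5/2): F = (-42.510008, -93.7500).
Jacobian J = [[-2·x₁ - 2·x₂^2 + sin(x₁), -4·x₁·x₂], [-10·x₁·x₂, -5·x₁^2 + 6·x₂]].
At the point, J = [[-18.358880, -30.0000], [-75.0000, -30.0000]] (det J = -1699.233600).
Solving J·Δ = −F gives Δ = (-0.9046, -0.8634).
Then the next iterate is (x₁, x₂)₁ = (2.0954, 1.6366).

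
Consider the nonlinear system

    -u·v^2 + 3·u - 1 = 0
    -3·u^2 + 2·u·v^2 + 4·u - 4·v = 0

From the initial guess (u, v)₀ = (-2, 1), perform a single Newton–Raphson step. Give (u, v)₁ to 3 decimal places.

At (-2, 1): F = (-5.000, -28.000).
Jacobian J = [[-v^2 + 3, -2·u·v], [-6·u + 2·v^2 + 4, 4·u·v - 4]].
At the point, J = [[2.000, 4.000], [18.000, -12.000]] (det J = -96.000).
Solving J·Δ = −F gives Δ = (1.792, 0.354).
Then the next iterate is (u, v)₁ = (-0.208, 1.354).

(-0.208, 1.354)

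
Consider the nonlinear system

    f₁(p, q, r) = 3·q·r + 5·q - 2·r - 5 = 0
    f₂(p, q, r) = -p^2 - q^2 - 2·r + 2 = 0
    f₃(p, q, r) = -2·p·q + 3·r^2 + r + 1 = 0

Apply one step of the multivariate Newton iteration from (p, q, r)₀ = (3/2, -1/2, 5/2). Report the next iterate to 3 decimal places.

(0.825, 0.446, 1.235)

At (3/2, -1/2, 5/2): F = (-16.250, -5.500, 23.750).
Jacobian J = [[0, 3·r + 5, 3·q - 2], [-2·p, -2·q, -2], [-2·q, -2·p, 6·r + 1]].
At the point, J = [[0.000, 12.500, -3.500], [-3.000, 1.000, -2.000], [1.000, -3.000, 16.000]] (det J = 547.000).
Solving J·Δ = −F gives Δ = (-0.675, 0.946, -1.265).
Then the next iterate is (p, q, r)₁ = (0.825, 0.446, 1.235).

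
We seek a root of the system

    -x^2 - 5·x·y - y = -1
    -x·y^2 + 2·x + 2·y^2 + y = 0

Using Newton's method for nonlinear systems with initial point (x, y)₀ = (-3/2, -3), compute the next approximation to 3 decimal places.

(-0.707, -2.002)

At (-3/2, -3): F = (-20.750, 25.500).
Jacobian J = [[-2·x - 5·y, -5·x - 1], [-y^2 + 2, -2·x·y + 4·y + 1]].
At the point, J = [[18.000, 6.500], [-7.000, -20.000]] (det J = -314.500).
Solving J·Δ = −F gives Δ = (0.793, 0.998).
Then the next iterate is (x, y)₁ = (-0.707, -2.002).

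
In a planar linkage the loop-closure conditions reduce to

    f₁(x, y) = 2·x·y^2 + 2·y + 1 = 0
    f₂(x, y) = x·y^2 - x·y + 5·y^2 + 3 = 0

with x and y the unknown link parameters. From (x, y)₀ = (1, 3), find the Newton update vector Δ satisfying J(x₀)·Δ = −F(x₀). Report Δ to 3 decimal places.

(-0.218, -1.505)

At (1, 3): F = (25.000, 54.000).
Jacobian J = [[2·y^2, 4·x·y + 2], [y^2 - y, 2·x·y - x + 10·y]].
At the point, J = [[18.000, 14.000], [6.000, 35.000]] (det J = 546.000).
Solving J·Δ = −F gives Δ = (-0.218, -1.505).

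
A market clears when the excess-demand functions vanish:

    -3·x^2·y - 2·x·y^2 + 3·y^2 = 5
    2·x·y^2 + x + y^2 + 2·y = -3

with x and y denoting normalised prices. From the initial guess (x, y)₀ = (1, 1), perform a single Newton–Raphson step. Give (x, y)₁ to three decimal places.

(0.230, 0.164)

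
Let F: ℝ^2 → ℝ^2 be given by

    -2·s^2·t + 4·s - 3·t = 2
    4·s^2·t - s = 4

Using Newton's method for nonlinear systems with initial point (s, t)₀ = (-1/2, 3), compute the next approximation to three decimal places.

(-0.958, -2.451)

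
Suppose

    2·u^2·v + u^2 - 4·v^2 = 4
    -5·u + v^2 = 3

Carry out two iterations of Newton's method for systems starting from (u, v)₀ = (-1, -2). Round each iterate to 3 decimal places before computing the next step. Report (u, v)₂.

At (-1, -2): F = (-23.000, 6.000).
Jacobian J = [[4·u·v + 2·u, 2·u^2 - 8·v], [-5, 2·v]].
At the point, J = [[6.000, 18.000], [-5.000, -4.000]] (det J = 66.000).
Solving J·Δ = −F gives Δ = (0.242, 1.197).
Then the next iterate is (u, v)₁ = (-0.758, -0.803).
Round to (-0.758, -0.803) and repeat: F = (-6.92742, 1.43481), J = [[0.91870, 7.57313], [-5.000, -1.606]].
Δ = (-0.007, 0.916), so (u, v)₂ = (-0.765, 0.113).

(-0.765, 0.113)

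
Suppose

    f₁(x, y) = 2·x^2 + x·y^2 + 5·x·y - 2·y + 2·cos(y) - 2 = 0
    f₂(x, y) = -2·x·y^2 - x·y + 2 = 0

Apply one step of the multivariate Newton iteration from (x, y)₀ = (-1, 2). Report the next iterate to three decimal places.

At (-1, 2): F = (-18.83229, 12.000).
Jacobian J = [[4·x + y^2 + 5·y, 2·x·y + 5·x - 2·sin(y) - 2], [-2·y^2 - y, -4·x·y - x]].
At the point, J = [[10.000, -12.81859], [-10.000, 9.000]] (det J = -38.18595).
Solving J·Δ = −F gives Δ = (-0.410, -1.789).
Then the next iterate is (x, y)₁ = (-1.410, 0.211).

(-1.410, 0.211)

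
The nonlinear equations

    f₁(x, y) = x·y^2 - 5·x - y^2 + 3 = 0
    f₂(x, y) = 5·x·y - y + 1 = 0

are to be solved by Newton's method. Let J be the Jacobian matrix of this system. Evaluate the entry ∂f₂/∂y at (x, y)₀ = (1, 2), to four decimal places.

4.0000

∂f₂/∂y = 5·x - 1.
At (1, 2) this is 4.0000.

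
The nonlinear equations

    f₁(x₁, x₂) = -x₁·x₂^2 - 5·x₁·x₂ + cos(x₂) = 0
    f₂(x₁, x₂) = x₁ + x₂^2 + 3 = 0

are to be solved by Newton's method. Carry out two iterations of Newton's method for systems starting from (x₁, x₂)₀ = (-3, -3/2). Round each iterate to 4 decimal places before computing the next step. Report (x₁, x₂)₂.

(-2.8539, 0.1050)

At (-3, -3/2): F = (-15.679263, 2.2500).
Jacobian J = [[-x₂^2 - 5·x₂, -2·x₁·x₂ - 5·x₁ - sin(x₂)], [1, 2·x₂]].
At the point, J = [[5.2500, 6.997495], [1.0000, -3.0000]] (det J = -22.747495).
Solving J·Δ = −F gives Δ = (1.3757, 1.2086).
Then the next iterate is (x₁, x₂)₁ = (-1.6243, -0.2914).
Round to (-1.6243, -0.2914) and repeat: F = (-1.270837, 1.460614), J = [[1.372086, 7.462151], [1.0000, -0.5828]].
Δ = (-1.2296, 0.3964), so (x₁, x₂)₂ = (-2.8539, 0.1050).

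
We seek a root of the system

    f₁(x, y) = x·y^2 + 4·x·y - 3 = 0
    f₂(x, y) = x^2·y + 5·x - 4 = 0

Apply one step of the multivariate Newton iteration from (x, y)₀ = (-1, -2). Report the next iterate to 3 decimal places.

(-0.750, 6.750)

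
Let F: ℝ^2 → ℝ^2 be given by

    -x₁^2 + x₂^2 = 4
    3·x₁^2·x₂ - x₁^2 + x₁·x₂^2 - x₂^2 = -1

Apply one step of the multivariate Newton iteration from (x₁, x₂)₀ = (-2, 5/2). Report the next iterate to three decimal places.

(-1.585, 2.518)

At (-2, 5/2): F = (-1.750, 8.250).
Jacobian J = [[-2·x₁, 2·x₂], [6·x₁·x₂ - 2·x₁ + x₂^2, 3·x₁^2 + 2·x₁·x₂ - 2·x₂]].
At the point, J = [[4.000, 5.000], [-19.750, -3.000]] (det J = 86.750).
Solving J·Δ = −F gives Δ = (0.415, 0.018).
Then the next iterate is (x₁, x₂)₁ = (-1.585, 2.518).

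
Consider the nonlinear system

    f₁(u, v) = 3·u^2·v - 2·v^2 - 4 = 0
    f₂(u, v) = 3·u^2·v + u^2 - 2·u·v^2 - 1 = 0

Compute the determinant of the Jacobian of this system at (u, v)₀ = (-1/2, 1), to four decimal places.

J = [[6·u·v, 3·u^2 - 4·v], [6·u·v + 2·u - 2·v^2, 3·u^2 - 4·u·v]].
At the point, J = [[-3.0000, -3.2500], [-6.0000, 2.7500]].
det J = -27.7500.

-27.7500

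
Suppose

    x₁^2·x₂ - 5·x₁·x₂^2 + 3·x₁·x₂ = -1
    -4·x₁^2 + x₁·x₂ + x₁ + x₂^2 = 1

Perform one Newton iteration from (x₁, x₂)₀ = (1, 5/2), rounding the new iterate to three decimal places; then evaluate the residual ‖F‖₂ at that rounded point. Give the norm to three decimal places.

5.270

At (1, 5/2): F = (-20.250, 4.750).
Jacobian J = [[2·x₁·x₂ - 5·x₂^2 + 3·x₂, x₁^2 - 10·x₁·x₂ + 3·x₁], [-8·x₁ + x₂ + 1, x₁ + 2·x₂]].
At the point, J = [[-18.750, -21.000], [-4.500, 6.000]] (det J = -207.000).
Solving J·Δ = −F gives Δ = (-0.105, -0.870).
Then the next iterate is (x₁, x₂)₁ = (0.895, 1.630).
Re-evaluating at (0.895, 1.630): F = (-5.20741, 0.80665), so ‖F‖₂ = 5.270.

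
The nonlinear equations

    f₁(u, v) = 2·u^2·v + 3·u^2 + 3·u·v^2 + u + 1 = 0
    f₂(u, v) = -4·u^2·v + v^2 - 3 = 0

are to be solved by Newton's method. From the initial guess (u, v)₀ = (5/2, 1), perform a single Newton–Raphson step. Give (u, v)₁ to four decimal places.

At (5/2, 1): F = (42.2500, -27.0000).
Jacobian J = [[4·u·v + 6·u + 3·v^2 + 1, 2·u^2 + 6·u·v], [-8·u·v, -4·u^2 + 2·v]].
At the point, J = [[29.0000, 27.5000], [-20.0000, -23.0000]] (det J = -117.0000).
Solving J·Δ = −F gives Δ = (-1.9594, 0.5299).
Then the next iterate is (u, v)₁ = (0.5406, 1.5299).

(0.5406, 1.5299)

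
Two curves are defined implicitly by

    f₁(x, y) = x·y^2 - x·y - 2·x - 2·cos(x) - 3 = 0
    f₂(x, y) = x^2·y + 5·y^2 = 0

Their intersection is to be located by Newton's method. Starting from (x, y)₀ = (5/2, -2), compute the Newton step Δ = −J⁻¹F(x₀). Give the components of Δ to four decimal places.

(-0.1249, 0.6363)

At (5/2, -2): F = (8.602287, 7.5000).
Jacobian J = [[y^2 - y + 2·sin(x) - 2, 2·x·y - x], [2·x·y, x^2 + 10·y]].
At the point, J = [[5.196944, -12.5000], [-10.0000, -13.7500]] (det J = -196.457984).
Solving J·Δ = −F gives Δ = (-0.1249, 0.6363).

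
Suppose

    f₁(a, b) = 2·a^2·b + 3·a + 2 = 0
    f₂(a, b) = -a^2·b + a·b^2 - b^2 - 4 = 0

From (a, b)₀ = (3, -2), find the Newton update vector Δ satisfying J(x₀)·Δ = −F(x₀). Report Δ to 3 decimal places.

(-0.420, 0.899)

At (3, -2): F = (-25.000, 22.000).
Jacobian J = [[4·a·b + 3, 2·a^2], [-2·a·b + b^2, -a^2 + 2·a·b - 2·b]].
At the point, J = [[-21.000, 18.000], [16.000, -17.000]] (det J = 69.000).
Solving J·Δ = −F gives Δ = (-0.420, 0.899).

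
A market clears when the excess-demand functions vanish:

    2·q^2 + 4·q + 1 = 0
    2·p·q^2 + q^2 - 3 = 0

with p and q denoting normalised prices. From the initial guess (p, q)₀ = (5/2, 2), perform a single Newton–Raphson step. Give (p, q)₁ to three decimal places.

At (5/2, 2): F = (17.000, 21.000).
Jacobian J = [[0, 4·q + 4], [2·q^2, 4·p·q + 2·q]].
At the point, J = [[0.000, 12.000], [8.000, 24.000]] (det J = -96.000).
Solving J·Δ = −F gives Δ = (1.625, -1.417).
Then the next iterate is (p, q)₁ = (4.125, 0.583).

(4.125, 0.583)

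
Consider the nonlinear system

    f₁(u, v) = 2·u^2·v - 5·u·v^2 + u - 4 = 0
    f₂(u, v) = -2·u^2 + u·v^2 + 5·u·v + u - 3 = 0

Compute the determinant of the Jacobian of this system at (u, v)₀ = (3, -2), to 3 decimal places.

J = [[4·u·v - 5·v^2 + 1, 2·u^2 - 10·u·v], [-4·u + v^2 + 5·v + 1, 2·u·v + 5·u]].
At the point, J = [[-43.000, 78.000], [-17.000, 3.000]].
det J = 1197.000.

1197.000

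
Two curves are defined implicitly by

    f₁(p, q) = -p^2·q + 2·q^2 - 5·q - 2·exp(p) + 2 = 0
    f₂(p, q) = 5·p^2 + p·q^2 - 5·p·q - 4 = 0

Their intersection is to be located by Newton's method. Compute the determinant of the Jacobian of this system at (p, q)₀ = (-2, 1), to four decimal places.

-97.6240

J = [[-2·p·q - 2·exp(p), -p^2 + 4·q - 5], [10·p + q^2 - 5·q, 2·p·q - 5·p]].
At the point, J = [[3.729329, -5.0000], [-24.0000, 6.0000]].
det J = -97.6240.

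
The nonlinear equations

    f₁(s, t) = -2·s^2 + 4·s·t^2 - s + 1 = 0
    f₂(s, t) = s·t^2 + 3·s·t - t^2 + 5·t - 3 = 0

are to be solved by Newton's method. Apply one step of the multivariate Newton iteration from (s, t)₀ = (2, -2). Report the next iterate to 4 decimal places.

(-32.0667, -8.7333)

At (2, -2): F = (23.0000, -21.0000).
Jacobian J = [[-4·s + 4·t^2 - 1, 8·s·t], [t^2 + 3·t, 2·s·t + 3·s - 2·t + 5]].
At the point, J = [[7.0000, -32.0000], [-2.0000, 7.0000]] (det J = -15.0000).
Solving J·Δ = −F gives Δ = (-34.0667, -6.7333).
Then the next iterate is (s, t)₁ = (-32.0667, -8.7333).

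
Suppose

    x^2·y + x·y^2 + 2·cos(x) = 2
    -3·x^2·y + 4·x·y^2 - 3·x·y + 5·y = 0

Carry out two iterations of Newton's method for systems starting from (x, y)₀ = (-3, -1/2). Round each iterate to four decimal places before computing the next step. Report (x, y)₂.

(-0.1832, 0.4559)

At (-3, -1/2): F = (-9.229985, 3.5000).
Jacobian J = [[2·x·y + y^2 - 2·sin(x), x^2 + 2·x·y], [-6·x·y + 4·y^2 - 3·y, -3·x^2 + 8·x·y - 3·x + 5]].
At the point, J = [[3.532240, 12.0000], [-6.5000, -1.0000]] (det J = 74.467760).
Solving J·Δ = −F gives Δ = (0.4401, 0.6396).
Then the next iterate is (x, y)₁ = (-2.5599, 0.1396).
Round to (-2.5599, 0.1396) and repeat: F = (-2.806144, -1.173898), J = [[0.403642, 5.838364], [1.803325, -9.838460]].
Δ = (2.3767, 0.3163), so (x, y)₂ = (-0.1832, 0.4559).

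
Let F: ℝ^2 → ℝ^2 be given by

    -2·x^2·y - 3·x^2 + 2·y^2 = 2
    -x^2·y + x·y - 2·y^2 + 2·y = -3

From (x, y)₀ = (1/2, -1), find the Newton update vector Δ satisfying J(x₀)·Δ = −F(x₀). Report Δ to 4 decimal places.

(-1.1500, 0.2000)

At (1/2, -1): F = (-0.2500, -1.2500).
Jacobian J = [[-4·x·y - 6·x, -2·x^2 + 4·y], [-2·x·y + y, -x^2 + x - 4·y + 2]].
At the point, J = [[-1.0000, -4.5000], [0.0000, 6.2500]] (det J = -6.2500).
Solving J·Δ = −F gives Δ = (-1.1500, 0.2000).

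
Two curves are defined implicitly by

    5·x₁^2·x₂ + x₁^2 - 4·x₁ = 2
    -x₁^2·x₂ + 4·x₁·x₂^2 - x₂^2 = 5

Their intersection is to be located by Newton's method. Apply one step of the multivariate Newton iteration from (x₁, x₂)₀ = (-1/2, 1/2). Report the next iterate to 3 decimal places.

(-0.700, -1.400)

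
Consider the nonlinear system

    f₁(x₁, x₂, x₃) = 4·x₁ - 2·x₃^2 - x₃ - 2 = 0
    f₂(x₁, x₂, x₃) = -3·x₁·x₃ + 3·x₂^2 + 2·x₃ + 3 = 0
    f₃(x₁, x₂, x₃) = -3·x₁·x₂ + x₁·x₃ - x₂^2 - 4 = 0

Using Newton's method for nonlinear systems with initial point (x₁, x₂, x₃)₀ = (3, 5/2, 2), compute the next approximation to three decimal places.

(1.460, 1.048, 1.315)

At (3, 5/2, 2): F = (0.000, 7.750, -26.750).
Jacobian J = [[4, 0, -4·x₃ - 1], [-3·x₃, 6·x₂, -3·x₁ + 2], [-3·x₂ + x₃, -3·x₁ - 2·x₂, x₁]].
At the point, J = [[4.000, 0.000, -9.000], [-6.000, 15.000, -7.000], [-5.500, -14.000, 3.000]] (det J = -1710.500).
Solving J·Δ = −F gives Δ = (-1.540, -1.452, -0.685).
Then the next iterate is (x₁, x₂, x₃)₁ = (1.460, 1.048, 1.315).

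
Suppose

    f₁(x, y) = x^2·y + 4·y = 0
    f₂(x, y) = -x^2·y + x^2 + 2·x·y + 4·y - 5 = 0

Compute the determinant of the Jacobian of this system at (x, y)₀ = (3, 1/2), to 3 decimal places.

-49.000

J = [[2·x·y, x^2 + 4], [-2·x·y + 2·x + 2·y, -x^2 + 2·x + 4]].
At the point, J = [[3.000, 13.000], [4.000, 1.000]].
det J = -49.000.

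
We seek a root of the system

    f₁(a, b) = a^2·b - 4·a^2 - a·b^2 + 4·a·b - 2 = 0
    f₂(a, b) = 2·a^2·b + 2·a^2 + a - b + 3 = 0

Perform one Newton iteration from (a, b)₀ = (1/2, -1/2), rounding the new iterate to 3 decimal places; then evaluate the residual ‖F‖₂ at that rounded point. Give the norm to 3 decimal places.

435.198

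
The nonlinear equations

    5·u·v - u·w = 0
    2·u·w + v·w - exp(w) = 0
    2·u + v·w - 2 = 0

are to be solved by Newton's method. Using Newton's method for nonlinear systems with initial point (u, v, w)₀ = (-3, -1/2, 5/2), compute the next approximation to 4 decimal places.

At (-3, -1/2, 5/2): F = (15.0000, -28.432494, -9.2500).
Jacobian J = [[5·v - w, 5·u, -u], [2·w, w, 2·u + v - exp(w)], [2, w, v]].
At the point, J = [[-5.0000, -15.0000, 3.0000], [5.0000, 2.5000, -18.682494], [2.0000, 2.5000, -0.5000]] (det J = 318.193644).
Solving J·Δ = −F gives Δ = (5.7857, -0.9486, -0.1004).
Then the next iterate is (u, v, w)₁ = (2.7857, -1.4486, 2.3996).

(2.7857, -1.4486, 2.3996)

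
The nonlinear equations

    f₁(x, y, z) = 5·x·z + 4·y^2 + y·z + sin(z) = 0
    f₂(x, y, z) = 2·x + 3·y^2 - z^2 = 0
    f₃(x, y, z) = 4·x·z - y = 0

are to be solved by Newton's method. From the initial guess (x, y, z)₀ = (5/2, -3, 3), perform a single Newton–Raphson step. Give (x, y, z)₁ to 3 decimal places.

At (5/2, -3, 3): F = (64.64112, 23.000, 33.000).
Jacobian J = [[5·z, 8·y + z, 5·x + y + cos(z)], [2, 6·y, -2·z], [4·z, -1, 4·x]].
At the point, J = [[15.000, -21.000, 8.51001], [2.000, -18.000, -6.000], [12.000, -1.000, 10.000]] (det J = 963.14161).
Solving J·Δ = −F gives Δ = (-1.894, 1.364, -0.891).
Then the next iterate is (x, y, z)₁ = (0.606, -1.636, 2.109).

(0.606, -1.636, 2.109)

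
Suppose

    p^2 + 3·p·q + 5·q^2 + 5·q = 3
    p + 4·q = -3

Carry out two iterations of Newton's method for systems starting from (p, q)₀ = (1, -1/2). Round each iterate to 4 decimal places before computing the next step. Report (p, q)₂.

At (1, -1/2): F = (-4.7500, 2.0000).
Jacobian J = [[2·p + 3·q, 3·p + 10·q + 5], [1, 4]].
At the point, J = [[0.5000, 3.0000], [1.0000, 4.0000]] (det J = -1.0000).
Solving J·Δ = −F gives Δ = (-25.0000, 5.7500).
Then the next iterate is (p, q)₁ = (-24.0000, 5.2500).
Round to (-24.0000, 5.2500) and repeat: F = (359.0625, 0.0000), J = [[-32.2500, -14.5000], [1.0000, 4.0000]].
Δ = (12.5437, -3.1359), so (p, q)₂ = (-11.4563, 2.1141).

(-11.4563, 2.1141)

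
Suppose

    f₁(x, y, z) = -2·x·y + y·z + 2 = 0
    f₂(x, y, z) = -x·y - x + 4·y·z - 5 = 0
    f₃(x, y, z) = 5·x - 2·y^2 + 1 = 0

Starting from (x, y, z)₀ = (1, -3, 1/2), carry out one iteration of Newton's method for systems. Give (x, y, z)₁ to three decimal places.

At (1, -3, 1/2): F = (6.500, -9.000, -12.000).
Jacobian J = [[-2·y, -2·x + z, y], [-y - 1, -x + 4·z, 4·y], [5, -4·y, 0]].
At the point, J = [[6.000, -1.500, -3.000], [2.000, 1.000, -12.000], [5.000, 12.000, 0.000]] (det J = 897.000).
Solving J·Δ = −F gives Δ = (-1.124, 1.468, -0.815).
Then the next iterate is (x, y, z)₁ = (-0.124, -1.532, -0.315).

(-0.124, -1.532, -0.315)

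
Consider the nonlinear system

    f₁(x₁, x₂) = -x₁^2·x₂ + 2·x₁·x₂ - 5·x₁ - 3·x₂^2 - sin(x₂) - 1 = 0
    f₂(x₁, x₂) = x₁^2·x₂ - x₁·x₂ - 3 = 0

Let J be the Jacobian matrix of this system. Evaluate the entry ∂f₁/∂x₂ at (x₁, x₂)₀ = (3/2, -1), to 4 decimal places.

6.2097

∂f₁/∂x₂ = -x₁^2 + 2·x₁ - 6·x₂ - cos(x₂).
At (3/2, -1) this is 6.2097.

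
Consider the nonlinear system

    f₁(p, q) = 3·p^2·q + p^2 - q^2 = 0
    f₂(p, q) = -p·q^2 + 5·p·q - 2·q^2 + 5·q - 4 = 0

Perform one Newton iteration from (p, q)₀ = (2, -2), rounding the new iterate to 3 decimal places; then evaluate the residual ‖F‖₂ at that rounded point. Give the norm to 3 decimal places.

9.505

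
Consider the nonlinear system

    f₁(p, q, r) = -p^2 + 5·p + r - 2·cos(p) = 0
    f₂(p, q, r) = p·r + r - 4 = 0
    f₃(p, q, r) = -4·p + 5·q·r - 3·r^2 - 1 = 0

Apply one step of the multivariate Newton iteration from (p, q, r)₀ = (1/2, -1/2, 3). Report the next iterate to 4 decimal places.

(-0.5685, 4.1801, 4.8036)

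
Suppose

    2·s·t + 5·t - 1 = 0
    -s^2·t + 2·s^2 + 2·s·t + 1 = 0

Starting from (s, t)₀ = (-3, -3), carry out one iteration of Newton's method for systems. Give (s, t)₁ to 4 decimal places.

At (-3, -3): F = (2.0000, 64.0000).
Jacobian J = [[2·t, 2·s + 5], [-2·s·t + 4·s + 2·t, -s^2 + 2·s]].
At the point, J = [[-6.0000, -1.0000], [-36.0000, -15.0000]] (det J = 54.0000).
Solving J·Δ = −F gives Δ = (-0.6296, 5.7778).
Then the next iterate is (s, t)₁ = (-3.6296, 2.7778).

(-3.6296, 2.7778)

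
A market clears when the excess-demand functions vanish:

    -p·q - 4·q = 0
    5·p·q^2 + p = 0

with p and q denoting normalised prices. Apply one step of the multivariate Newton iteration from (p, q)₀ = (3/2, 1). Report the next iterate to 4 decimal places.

At (3/2, 1): F = (-5.5000, 9.0000).
Jacobian J = [[-q, -p - 4], [5·q^2 + 1, 10·p·q]].
At the point, J = [[-1.0000, -5.5000], [6.0000, 15.0000]] (det J = 18.0000).
Solving J·Δ = −F gives Δ = (1.8333, -1.3333).
Then the next iterate is (p, q)₁ = (3.3333, -0.3333).

(3.3333, -0.3333)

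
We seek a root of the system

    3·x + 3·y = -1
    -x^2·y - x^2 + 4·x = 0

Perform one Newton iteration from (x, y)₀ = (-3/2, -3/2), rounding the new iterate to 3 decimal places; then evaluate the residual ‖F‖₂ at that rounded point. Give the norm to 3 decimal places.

At (-3/2, -3/2): F = (-8.000, -4.875).
Jacobian J = [[3, 3], [-2·x·y - 2·x + 4, -x^2]].
At the point, J = [[3.000, 3.000], [2.500, -2.250]] (det J = -14.250).
Solving J·Δ = −F gives Δ = (2.289, 0.377).
Then the next iterate is (x, y)₁ = (0.789, -1.123).
Re-evaluating at (0.789, -1.123): F = (-0.002, 3.23257), so ‖F‖₂ = 3.233.

3.233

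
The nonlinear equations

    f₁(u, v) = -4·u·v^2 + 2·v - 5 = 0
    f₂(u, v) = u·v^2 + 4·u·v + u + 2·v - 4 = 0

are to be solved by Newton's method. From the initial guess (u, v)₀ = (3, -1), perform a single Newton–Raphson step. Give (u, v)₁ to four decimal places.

(-5.0000, -1.5000)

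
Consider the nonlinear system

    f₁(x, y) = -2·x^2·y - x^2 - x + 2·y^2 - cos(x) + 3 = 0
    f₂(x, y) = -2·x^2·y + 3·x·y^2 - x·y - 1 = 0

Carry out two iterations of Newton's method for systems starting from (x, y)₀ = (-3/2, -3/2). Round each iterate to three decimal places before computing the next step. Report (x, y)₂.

(0.147, -0.256)

At (-3/2, -3/2): F = (13.42926, -6.625).
Jacobian J = [[-4·x·y - 2·x + sin(x) - 1, -2·x^2 + 4·y], [-4·x·y + 3·y^2 - y, -2·x^2 + 6·x·y - x]].
At the point, J = [[-7.99749, -10.500], [-0.750, 10.500]] (det J = -91.84870).
Solving J·Δ = −F gives Δ = (0.778, 0.687).
Then the next iterate is (x, y)₁ = (-0.722, -0.813).
Round to (-0.722, -0.813) and repeat: F = (4.61978, -2.17104), J = [[-2.56483, -4.29457], [0.44796, 3.20135]].
Δ = (0.869, 0.557), so (x, y)₂ = (0.147, -0.256).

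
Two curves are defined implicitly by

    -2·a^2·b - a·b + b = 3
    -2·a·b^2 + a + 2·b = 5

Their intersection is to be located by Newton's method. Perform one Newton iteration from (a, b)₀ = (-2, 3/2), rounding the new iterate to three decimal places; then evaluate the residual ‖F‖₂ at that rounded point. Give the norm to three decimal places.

At (-2, 3/2): F = (-10.500, 5.000).
Jacobian J = [[-4·a·b - b, -2·a^2 - a + 1], [-2·b^2 + 1, -4·a·b + 2]].
At the point, J = [[10.500, -5.000], [-3.500, 14.000]] (det J = 129.500).
Solving J·Δ = −F gives Δ = (0.942, -0.122).
Then the next iterate is (a, b)₁ = (-1.058, 1.378).
Re-evaluating at (-1.058, 1.378): F = (-3.24904, 0.71604), so ‖F‖₂ = 3.327.

3.327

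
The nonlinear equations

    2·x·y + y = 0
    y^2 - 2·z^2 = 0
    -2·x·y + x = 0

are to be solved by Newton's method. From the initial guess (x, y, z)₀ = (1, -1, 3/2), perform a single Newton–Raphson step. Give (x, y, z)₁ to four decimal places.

(0.4000, -0.4000, 0.7167)

At (1, -1, 3/2): F = (-3.0000, -3.5000, 3.0000).
Jacobian J = [[2·y, 2·x + 1, 0], [0, 2·y, -4·z], [-2·y + 1, -2·x, 0]].
At the point, J = [[-2.0000, 3.0000, 0.0000], [0.0000, -2.0000, -6.0000], [3.0000, -2.0000, 0.0000]] (det J = -30.0000).
Solving J·Δ = −F gives Δ = (-0.6000, 0.6000, -0.7833).
Then the next iterate is (x, y, z)₁ = (0.4000, -0.4000, 0.7167).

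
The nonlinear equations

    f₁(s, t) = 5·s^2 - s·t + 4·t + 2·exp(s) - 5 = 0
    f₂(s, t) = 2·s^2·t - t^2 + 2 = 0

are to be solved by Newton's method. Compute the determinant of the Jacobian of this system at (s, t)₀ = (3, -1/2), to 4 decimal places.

1348.7504

J = [[10·s - t + 2·exp(s), -s + 4], [4·s·t, 2·s^2 - 2·t]].
At the point, J = [[70.671074, 1.0000], [-6.0000, 19.0000]].
det J = 1348.7504.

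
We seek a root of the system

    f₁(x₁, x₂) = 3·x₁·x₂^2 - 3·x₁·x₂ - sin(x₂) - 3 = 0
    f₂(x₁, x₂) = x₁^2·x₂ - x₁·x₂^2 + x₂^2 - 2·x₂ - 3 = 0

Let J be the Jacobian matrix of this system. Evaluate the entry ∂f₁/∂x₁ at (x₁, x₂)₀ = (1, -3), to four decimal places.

36.0000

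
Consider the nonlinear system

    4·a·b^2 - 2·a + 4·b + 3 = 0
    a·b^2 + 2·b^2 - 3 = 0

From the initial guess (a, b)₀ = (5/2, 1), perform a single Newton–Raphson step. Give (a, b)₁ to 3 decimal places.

(14.500, -0.500)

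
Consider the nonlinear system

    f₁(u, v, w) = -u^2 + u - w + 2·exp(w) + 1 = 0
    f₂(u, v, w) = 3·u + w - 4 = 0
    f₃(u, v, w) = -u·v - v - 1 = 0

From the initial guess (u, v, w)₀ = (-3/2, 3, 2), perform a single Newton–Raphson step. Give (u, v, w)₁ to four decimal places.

(1.1674, 18.0044, 0.4978)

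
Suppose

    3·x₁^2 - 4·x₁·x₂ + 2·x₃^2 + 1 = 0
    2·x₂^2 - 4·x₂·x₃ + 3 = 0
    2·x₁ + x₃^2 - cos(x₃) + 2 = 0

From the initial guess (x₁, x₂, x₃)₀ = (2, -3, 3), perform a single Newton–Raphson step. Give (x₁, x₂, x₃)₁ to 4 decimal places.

(1.2909, -1.8114, 0.6272)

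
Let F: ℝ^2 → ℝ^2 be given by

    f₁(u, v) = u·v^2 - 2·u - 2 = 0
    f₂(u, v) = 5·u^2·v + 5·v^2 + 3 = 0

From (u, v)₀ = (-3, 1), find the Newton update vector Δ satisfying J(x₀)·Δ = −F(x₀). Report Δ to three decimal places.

(1.587, -0.098)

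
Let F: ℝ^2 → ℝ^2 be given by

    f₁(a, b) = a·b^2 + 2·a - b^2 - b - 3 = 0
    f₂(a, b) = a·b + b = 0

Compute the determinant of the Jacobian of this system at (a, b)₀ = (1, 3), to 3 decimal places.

25.000

J = [[b^2 + 2, 2·a·b - 2·b - 1], [b, a + 1]].
At the point, J = [[11.000, -1.000], [3.000, 2.000]].
det J = 25.000.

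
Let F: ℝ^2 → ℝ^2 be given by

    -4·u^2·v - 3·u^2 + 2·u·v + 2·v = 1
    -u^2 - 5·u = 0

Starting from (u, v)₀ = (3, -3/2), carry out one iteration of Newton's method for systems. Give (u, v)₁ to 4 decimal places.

At (3, -3/2): F = (14.0000, -24.0000).
Jacobian J = [[-8·u·v - 6·u + 2·v, -4·u^2 + 2·u + 2], [-2·u - 5, 0]].
At the point, J = [[15.0000, -28.0000], [-11.0000, 0.0000]] (det J = -308.0000).
Solving J·Δ = −F gives Δ = (-2.1818, -0.6688).
Then the next iterate is (u, v)₁ = (0.8182, -2.1688).

(0.8182, -2.1688)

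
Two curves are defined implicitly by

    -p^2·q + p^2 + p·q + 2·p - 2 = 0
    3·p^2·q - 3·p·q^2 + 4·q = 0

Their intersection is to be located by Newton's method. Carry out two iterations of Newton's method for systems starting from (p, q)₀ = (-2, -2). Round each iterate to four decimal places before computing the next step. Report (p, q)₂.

(-0.7949, -2.1708)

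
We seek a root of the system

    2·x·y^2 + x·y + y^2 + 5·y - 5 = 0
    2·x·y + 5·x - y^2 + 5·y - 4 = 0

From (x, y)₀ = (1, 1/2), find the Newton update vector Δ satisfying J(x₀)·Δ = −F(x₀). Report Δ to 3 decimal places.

(-0.953, 0.245)

At (1, 1/2): F = (-1.250, 4.250).
Jacobian J = [[2·y^2 + y, 4·x·y + x + 2·y + 5], [2·y + 5, 2·x - 2·y + 5]].
At the point, J = [[1.000, 9.000], [6.000, 6.000]] (det J = -48.000).
Solving J·Δ = −F gives Δ = (-0.953, 0.245).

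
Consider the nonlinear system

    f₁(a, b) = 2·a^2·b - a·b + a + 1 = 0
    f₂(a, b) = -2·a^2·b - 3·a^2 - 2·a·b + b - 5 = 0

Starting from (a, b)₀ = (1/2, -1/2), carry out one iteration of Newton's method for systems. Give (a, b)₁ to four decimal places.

At (1/2, -1/2): F = (1.5000, -5.5000).
Jacobian J = [[4·a·b - b + 1, 2·a^2 - a], [-4·a·b - 6·a - 2·b, -2·a^2 - 2·a + 1]].
At the point, J = [[0.5000, 0.0000], [-1.0000, -0.5000]] (det J = -0.2500).
Solving J·Δ = −F gives Δ = (-3.0000, -5.0000).
Then the next iterate is (a, b)₁ = (-2.5000, -5.5000).

(-2.5000, -5.5000)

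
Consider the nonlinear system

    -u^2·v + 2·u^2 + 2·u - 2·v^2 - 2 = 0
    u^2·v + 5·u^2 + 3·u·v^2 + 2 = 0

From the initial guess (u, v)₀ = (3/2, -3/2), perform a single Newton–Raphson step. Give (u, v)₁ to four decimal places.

At (3/2, -3/2): F = (4.3750, 20.0000).
Jacobian J = [[-2·u·v + 4·u + 2, -u^2 - 4·v], [2·u·v + 10·u + 3·v^2, u^2 + 6·u·v]].
At the point, J = [[12.5000, 3.7500], [17.2500, -11.2500]] (det J = -205.3125).
Solving J·Δ = −F gives Δ = (-0.6050, 0.8501).
Then the next iterate is (u, v)₁ = (0.8950, -0.6499).

(0.8950, -0.6499)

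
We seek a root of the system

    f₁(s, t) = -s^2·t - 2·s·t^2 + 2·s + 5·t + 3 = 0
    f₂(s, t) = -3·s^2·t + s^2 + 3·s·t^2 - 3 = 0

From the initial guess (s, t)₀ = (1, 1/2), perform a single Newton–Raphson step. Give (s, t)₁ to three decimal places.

(-10.000, 0.000)

At (1, 1/2): F = (6.500, -2.750).
Jacobian J = [[-2·s·t - 2·t^2 + 2, -s^2 - 4·s·t + 5], [-6·s·t + 2·s + 3·t^2, -3·s^2 + 6·s·t]].
At the point, J = [[0.500, 2.000], [-0.250, 0.000]] (det J = 0.500).
Solving J·Δ = −F gives Δ = (-11.000, -0.500).
Then the next iterate is (s, t)₁ = (-10.000, 0.000).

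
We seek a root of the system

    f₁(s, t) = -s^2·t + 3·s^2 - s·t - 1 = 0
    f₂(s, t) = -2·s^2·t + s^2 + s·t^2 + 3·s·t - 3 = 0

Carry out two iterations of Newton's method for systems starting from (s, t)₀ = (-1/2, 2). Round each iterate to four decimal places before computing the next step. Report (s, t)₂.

(-0.6514, -1.1878)

At (-1/2, 2): F = (0.2500, -8.7500).
Jacobian J = [[-2·s·t + 6·s - t, -s^2 - s], [-4·s·t + 2·s + t^2 + 3·t, -2·s^2 + 2·s·t + 3·s]].
At the point, J = [[-3.0000, 0.2500], [13.0000, -4.0000]] (det J = 8.7500).
Solving J·Δ = −F gives Δ = (-0.1357, -2.6286).
Then the next iterate is (s, t)₁ = (-0.6357, -0.6286).
Round to (-0.6357, -0.6286) and repeat: F = (0.066769, -1.140219), J = [[-3.984802, 0.231586], [-4.360466, -1.916127]].
Δ = (-0.0157, -0.5592), so (s, t)₂ = (-0.6514, -1.1878).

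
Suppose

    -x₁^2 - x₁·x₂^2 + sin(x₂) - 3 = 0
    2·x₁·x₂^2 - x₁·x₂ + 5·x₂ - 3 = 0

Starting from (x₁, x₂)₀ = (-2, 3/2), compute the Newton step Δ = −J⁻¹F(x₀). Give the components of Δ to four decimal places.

(0.6164, 0.0698)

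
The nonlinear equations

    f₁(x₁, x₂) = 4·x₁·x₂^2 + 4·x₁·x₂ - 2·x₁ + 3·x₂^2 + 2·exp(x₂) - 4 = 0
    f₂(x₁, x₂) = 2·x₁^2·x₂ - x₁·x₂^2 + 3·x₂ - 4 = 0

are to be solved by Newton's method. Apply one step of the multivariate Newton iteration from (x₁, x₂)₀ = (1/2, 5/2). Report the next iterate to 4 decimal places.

At (1/2, 5/2): F = (55.614988, 1.6250).
Jacobian J = [[4·x₂^2 + 4·x₂ - 2, 8·x₁·x₂ + 4·x₁ + 6·x₂ + 2·exp(x₂)], [4·x₁·x₂ - x₂^2, 2·x₁^2 - 2·x₁·x₂ + 3]].
At the point, J = [[33.0000, 51.364988], [-1.2500, 1.0000]] (det J = 97.206235).
Solving J·Δ = −F gives Δ = (0.2865, -1.2668).
Then the next iterate is (x₁, x₂)₁ = (0.7865, 1.2332).

(0.7865, 1.2332)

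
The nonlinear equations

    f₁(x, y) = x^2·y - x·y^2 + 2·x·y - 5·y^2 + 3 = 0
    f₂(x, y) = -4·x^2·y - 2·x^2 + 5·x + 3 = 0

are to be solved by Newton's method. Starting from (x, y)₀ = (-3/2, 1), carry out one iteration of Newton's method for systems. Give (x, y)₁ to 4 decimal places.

At (-3/2, 1): F = (-1.2500, -18.0000).
Jacobian J = [[2·x·y - y^2 + 2·y, x^2 - 2·x·y + 2·x - 10·y], [-8·x·y - 4·x + 5, -4·x^2]].
At the point, J = [[-2.0000, -7.7500], [23.0000, -9.0000]] (det J = 196.2500).
Solving J·Δ = −F gives Δ = (0.6535, -0.3299).
Then the next iterate is (x, y)₁ = (-0.8465, 0.6701).

(-0.8465, 0.6701)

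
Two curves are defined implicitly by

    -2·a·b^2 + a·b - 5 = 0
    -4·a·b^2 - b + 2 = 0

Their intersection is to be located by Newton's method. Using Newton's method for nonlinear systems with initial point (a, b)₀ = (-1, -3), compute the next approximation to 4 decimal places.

(-3.3333, 2.0000)

At (-1, -3): F = (16.0000, 41.0000).
Jacobian J = [[-2·b^2 + b, -4·a·b + a], [-4·b^2, -8·a·b - 1]].
At the point, J = [[-21.0000, -13.0000], [-36.0000, -25.0000]] (det J = 57.0000).
Solving J·Δ = −F gives Δ = (-2.3333, 5.0000).
Then the next iterate is (a, b)₁ = (-3.3333, 2.0000).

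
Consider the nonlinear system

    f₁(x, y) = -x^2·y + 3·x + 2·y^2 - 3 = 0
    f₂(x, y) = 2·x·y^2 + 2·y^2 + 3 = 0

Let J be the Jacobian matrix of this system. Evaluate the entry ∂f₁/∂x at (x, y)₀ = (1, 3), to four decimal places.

-3.0000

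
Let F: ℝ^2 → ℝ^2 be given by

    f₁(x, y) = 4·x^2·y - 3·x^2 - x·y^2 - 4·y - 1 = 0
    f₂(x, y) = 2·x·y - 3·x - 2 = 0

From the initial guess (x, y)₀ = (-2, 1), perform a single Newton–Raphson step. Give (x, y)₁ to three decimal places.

At (-2, 1): F = (1.000, 0.000).
Jacobian J = [[8·x·y - 6·x - y^2, 4·x^2 - 2·x·y - 4], [2·y - 3, 2·x]].
At the point, J = [[-5.000, 16.000], [-1.000, -4.000]] (det J = 36.000).
Solving J·Δ = −F gives Δ = (0.111, -0.028).
Then the next iterate is (x, y)₁ = (-1.889, 0.972).

(-1.889, 0.972)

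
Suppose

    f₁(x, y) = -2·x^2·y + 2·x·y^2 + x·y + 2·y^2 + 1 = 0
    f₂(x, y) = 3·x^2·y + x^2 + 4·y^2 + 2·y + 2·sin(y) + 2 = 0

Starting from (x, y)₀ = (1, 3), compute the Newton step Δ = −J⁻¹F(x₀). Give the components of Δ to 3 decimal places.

At (1, 3): F = (34.000, 54.28224).
Jacobian J = [[-4·x·y + 2·y^2 + y, -2·x^2 + 4·x·y + x + 4·y], [6·x·y + 2·x, 3·x^2 + 8·y + 2·cos(y) + 2]].
At the point, J = [[9.000, 23.000], [20.000, 27.02002]] (det J = -216.81986).
Solving J·Δ = −F gives Δ = (-1.521, -0.883).

(-1.521, -0.883)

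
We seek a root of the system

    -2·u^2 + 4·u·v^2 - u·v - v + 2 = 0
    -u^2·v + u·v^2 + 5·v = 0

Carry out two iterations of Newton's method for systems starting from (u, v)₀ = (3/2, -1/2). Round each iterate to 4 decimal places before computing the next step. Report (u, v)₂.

At (3/2, -1/2): F = (0.2500, -1.0000).
Jacobian J = [[-4·u + 4·v^2 - v, 8·u·v - u - 1], [-2·u·v + v^2, -u^2 + 2·u·v + 5]].
At the point, J = [[-4.5000, -8.5000], [1.7500, 1.2500]] (det J = 9.2500).
Solving J·Δ = −F gives Δ = (0.8851, -0.4392).
Then the next iterate is (u, v)₁ = (2.3851, -0.9392).
Round to (2.3851, -0.9392) and repeat: F = (2.217437, 2.750718), J = [[-5.072813, -21.305787], [5.362268, -5.168874]].
Δ = (-0.3356, 0.1840), so (u, v)₂ = (2.0495, -0.7552).

(2.0495, -0.7552)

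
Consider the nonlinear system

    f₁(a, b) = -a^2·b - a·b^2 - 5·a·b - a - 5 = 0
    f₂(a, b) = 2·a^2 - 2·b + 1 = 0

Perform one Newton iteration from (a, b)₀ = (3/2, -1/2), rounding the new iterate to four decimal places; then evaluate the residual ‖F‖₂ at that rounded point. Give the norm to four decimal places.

5.4931

At (3/2, -1/2): F = (-2.0000, 6.5000).
Jacobian J = [[-2·a·b - b^2 - 5·b - 1, -a^2 - 2·a·b - 5·a], [4·a, -2]].
At the point, J = [[2.7500, -8.2500], [6.0000, -2.0000]] (det J = 44.0000).
Solving J·Δ = −F gives Δ = (-1.3097, -0.6790).
Then the next iterate is (a, b)₁ = (0.1903, -1.1790).
Re-evaluating at (0.1903, -1.1790): F = (-4.290310, 3.430428), so ‖F‖₂ = 5.4931.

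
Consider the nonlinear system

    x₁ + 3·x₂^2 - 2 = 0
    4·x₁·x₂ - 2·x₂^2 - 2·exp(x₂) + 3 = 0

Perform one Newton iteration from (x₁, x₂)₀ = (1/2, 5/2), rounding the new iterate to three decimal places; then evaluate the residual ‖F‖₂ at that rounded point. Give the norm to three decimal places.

At (1/2, 5/2): F = (17.250, -28.86499).
Jacobian J = [[1, 6·x₂], [4·x₂, 4·x₁ - 4·x₂ - 2·exp(x₂)]].
At the point, J = [[1.000, 15.000], [10.000, -32.36499]] (det J = -182.36499).
Solving J·Δ = −F gives Δ = (-0.687, -1.104).
Then the next iterate is (x₁, x₂)₁ = (-0.187, 1.396).
Re-evaluating at (-0.187, 1.396): F = (3.65945, -10.01986), so ‖F‖₂ = 10.667.

10.667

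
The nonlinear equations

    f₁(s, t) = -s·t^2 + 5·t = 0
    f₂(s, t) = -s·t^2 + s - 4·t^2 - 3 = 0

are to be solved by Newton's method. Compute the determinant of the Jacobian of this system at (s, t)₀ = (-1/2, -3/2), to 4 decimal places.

-19.2500

J = [[-t^2, -2·s·t + 5], [-t^2 + 1, -2·s·t - 8·t]].
At the point, J = [[-2.2500, 3.5000], [-1.2500, 10.5000]].
det J = -19.2500.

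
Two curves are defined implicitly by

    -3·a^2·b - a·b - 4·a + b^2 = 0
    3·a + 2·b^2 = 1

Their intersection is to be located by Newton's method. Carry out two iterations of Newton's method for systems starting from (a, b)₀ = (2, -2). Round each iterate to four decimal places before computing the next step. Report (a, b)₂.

At (2, -2): F = (24.0000, 13.0000).
Jacobian J = [[-6·a·b - b - 4, -3·a^2 - a + 2·b], [3, 4·b]].
At the point, J = [[22.0000, -18.0000], [3.0000, -8.0000]] (det J = -122.0000).
Solving J·Δ = −F gives Δ = (0.3443, 1.7541).
Then the next iterate is (a, b)₁ = (2.3443, -0.2459).
Round to (2.3443, -0.2459) and repeat: F = (-4.686061, 6.153834), J = [[-0.295320, -19.323327], [3.0000, -0.9836]].
Δ = (-2.1202, -0.2101), so (a, b)₂ = (0.2241, -0.4560).

(0.2241, -0.4560)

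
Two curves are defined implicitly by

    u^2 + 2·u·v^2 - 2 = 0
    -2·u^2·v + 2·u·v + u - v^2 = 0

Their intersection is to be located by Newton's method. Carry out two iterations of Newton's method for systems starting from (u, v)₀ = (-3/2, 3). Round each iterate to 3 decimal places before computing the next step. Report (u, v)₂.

At (-3/2, 3): F = (-26.750, -33.000).
Jacobian J = [[2·u + 2·v^2, 4·u·v], [-4·u·v + 2·v + 1, -2·u^2 + 2·u - 2·v]].
At the point, J = [[15.000, -18.000], [25.000, -13.500]] (det J = 247.500).
Solving J·Δ = −F gives Δ = (0.941, -0.702).
Then the next iterate is (u, v)₁ = (-0.559, 2.298).
Round to (-0.559, 2.298) and repeat: F = (-7.59146, -9.84513), J = [[9.44361, -5.13833], [10.73433, -6.33896]].
Δ = (-0.524, -2.440), so (u, v)₂ = (-1.083, -0.142).

(-1.083, -0.142)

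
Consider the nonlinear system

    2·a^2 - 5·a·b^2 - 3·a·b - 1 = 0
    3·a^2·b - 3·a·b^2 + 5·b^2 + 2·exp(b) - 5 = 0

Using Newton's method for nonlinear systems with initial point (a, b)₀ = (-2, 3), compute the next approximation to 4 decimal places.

At (-2, 3): F = (115.0000, 170.171074).
Jacobian J = [[4·a - 5·b^2 - 3·b, -10·a·b - 3·a], [6·a·b - 3·b^2, 3·a^2 - 6·a·b + 10·b + 2·exp(b)]].
At the point, J = [[-62.0000, 66.0000], [-63.0000, 118.171074]] (det J = -3168.606578).
Solving J·Δ = −F gives Δ = (0.7443, -1.0432).
Then the next iterate is (a, b)₁ = (-1.2557, 1.9568).

(-1.2557, 1.9568)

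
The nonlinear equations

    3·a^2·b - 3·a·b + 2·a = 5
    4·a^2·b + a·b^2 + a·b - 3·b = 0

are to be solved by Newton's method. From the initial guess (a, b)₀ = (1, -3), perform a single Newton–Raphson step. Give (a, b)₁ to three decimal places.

At (1, -3): F = (-3.000, 3.000).
Jacobian J = [[6·a·b - 3·b + 2, 3·a^2 - 3·a], [8·a·b + b^2 + b, 4·a^2 + 2·a·b + a - 3]].
At the point, J = [[-7.000, 0.000], [-18.000, -4.000]] (det J = 28.000).
Solving J·Δ = −F gives Δ = (-0.429, 2.679).
Then the next iterate is (a, b)₁ = (0.571, -0.321).

(0.571, -0.321)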